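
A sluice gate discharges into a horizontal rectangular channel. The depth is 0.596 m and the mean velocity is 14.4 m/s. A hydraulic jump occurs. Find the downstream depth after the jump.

y₂ = 4.73 m

Fr₁ = V₁/√(g·y₁) = 14.4/√(9.81×0.596) = 5.96.
Conjugate-depth relation: y₂/y₁ = ½[√(1 + 8Fr₁²) − 1] = ½[√284.7 − 1] = 7.94.
y₂ = 7.94 × 0.596 = 4.73 m.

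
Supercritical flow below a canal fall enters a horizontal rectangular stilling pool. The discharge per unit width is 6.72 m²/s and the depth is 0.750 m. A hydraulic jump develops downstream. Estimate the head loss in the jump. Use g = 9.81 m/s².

V₁ = q/y₁ = 6.72/0.750 = 8.96 m/s. Fr₁ = V₁/√(g·y₁) = 8.96/√(9.81×0.750) = 3.30.
Bélanger equation: y₂/y₁ = ½[√(1 + 8Fr₁²) − 1] = ½[√88.29 − 1] = 4.20.
y₂ = 4.20 × 0.750 = 3.15 m.
V₂ = q/y₂ = 6.72/3.15 = 2.13 m/s. E₁ = y₁ + V₁²/2g = 4.84 m; E₂ = y₂ + V₂²/2g = 3.38 m. ΔE = E₁ − E₂ = 1.46 m.

ΔE = 1.46 m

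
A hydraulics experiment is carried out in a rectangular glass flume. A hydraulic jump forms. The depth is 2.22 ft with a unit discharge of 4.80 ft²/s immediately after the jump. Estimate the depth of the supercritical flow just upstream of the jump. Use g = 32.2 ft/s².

y₁ = 0.260 ft

V₂ = q/y₂ = 4.80/2.22 = 2.16 ft/s; Fr₂ = V₂/√(g·y₂) = 0.256.
The Bélanger relation is symmetric: y₁/y₂ = ½[√(1 + 8Fr₂²) − 1] = ½[√1.523 − 1] = 0.117.
y₁ = 0.117 × 2.22 = 0.260 ft.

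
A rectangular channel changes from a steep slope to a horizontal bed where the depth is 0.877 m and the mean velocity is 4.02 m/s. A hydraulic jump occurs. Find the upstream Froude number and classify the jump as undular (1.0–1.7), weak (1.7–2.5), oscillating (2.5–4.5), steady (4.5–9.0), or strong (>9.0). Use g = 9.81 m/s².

Fr₁ = V₁/√(g·y₁) = 4.02/√(9.81×0.877) = 1.37.
Fr₁ = 1.37 lies in the undular range.

Fr₁ = 1.37; undular jump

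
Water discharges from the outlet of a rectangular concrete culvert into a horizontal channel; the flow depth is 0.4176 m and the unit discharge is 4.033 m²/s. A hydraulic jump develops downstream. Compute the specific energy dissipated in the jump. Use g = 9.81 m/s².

V₁ = q/y₁ = 4.033/0.4176 = 9.658 m/s. Fr₁ = V₁/√(g·y₁) = 9.658/√(9.81×0.4176) = 4.771.
From the momentum equation for a rectangular channel, y₂/y₁ = ½[√(1 + 8Fr₁²) − 1] = ½[√183.14 − 1] = 6.266.
y₂ = 6.266 × 0.4176 = 2.617 m.
V₂ = q/y₂ = 4.033/2.617 = 1.541 m/s. E₁ = y₁ + V₁²/2g = 5.171 m; E₂ = y₂ + V₂²/2g = 2.738 m. ΔE = E₁ − E₂ = 2.433 m.

ΔE = 2.433 m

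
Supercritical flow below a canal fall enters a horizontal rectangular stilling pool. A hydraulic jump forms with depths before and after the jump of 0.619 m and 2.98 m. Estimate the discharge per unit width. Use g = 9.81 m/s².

For a rectangular channel the momentum equation gives q² = ½·g·y₁·y₂·(y₁ + y₂) = ½×9.81×0.619×2.98×3.60 = 32.6.
q = √32.6 = 5.71 m²/s.

q = 5.71 m²/s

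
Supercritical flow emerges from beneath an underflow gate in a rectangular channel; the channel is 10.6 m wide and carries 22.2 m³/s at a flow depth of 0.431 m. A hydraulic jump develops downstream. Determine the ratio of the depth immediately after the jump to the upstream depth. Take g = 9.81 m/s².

y₂/y₁ = 2.88

q = Q/b = 22.2/10.6 = 2.09 m²/s; V₁ = q/y₁ = 4.86 m/s. Fr₁ = V₁/√(g·y₁) = 2.36.
From the momentum equation for a rectangular channel, y₂/y₁ = ½[√(1 + 8Fr₁²) − 1] = ½[√45.68 − 1] = 2.88.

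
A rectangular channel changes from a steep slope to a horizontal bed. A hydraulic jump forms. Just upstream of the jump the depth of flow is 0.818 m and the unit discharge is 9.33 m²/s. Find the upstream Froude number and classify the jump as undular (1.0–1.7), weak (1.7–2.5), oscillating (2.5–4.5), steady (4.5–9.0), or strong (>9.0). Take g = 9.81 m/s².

V₁ = q/y₁ = 9.33/0.818 = 11.4 m/s. Fr₁ = V₁/√(g·y₁) = 11.4/√(9.81×0.818) = 4.03.
Fr₁ = 4.03 lies in the oscillating range.

Fr₁ = 4.03; oscillating jump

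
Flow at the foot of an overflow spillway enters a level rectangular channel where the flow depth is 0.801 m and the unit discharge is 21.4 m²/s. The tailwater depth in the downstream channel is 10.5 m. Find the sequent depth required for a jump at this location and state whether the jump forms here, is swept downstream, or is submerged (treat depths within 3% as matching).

y₂ = 10.4 m; the jump forms here

V₁ = q/y₁ = 21.4/0.801 = 26.7 m/s. Fr₁ = V₁/√(g·y₁) = 26.7/√(9.81×0.801) = 9.53.
Sequent-depth ratio: y₂/y₁ = ½[√(1 + 8Fr₁²) − 1] = ½[√727.7 − 1] = 13.0.
y₂ = 13.0 × 0.801 = 10.4 m.
Tailwater y_tw = 10.5 m: y_tw ≈ y₂, so the jump forms here.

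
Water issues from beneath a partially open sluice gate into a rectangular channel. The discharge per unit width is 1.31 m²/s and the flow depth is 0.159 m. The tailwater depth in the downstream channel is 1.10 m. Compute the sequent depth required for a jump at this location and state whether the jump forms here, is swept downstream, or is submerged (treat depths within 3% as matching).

V₁ = q/y₁ = 1.31/0.159 = 8.24 m/s. Fr₁ = V₁/√(g·y₁) = 8.24/√(9.81×0.159) = 6.60.
Bélanger equation: y₂/y₁ = ½[√(1 + 8Fr₁²) − 1] = ½[√349.2 − 1] = 8.84.
y₂ = 8.84 × 0.159 = 1.41 m.
Tailwater y_tw = 1.10 m: y_tw < y₂, so the jump is swept downstream.

y₂ = 1.41 m; the jump is swept downstream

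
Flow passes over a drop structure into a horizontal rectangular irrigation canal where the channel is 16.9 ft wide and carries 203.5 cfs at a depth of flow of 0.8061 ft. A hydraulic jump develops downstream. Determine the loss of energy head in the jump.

q = Q/b = 203.5/16.9 = 12.04 ft²/s; V₁ = q/y₁ = 14.94 ft/s. Fr₁ = V₁/√(g·y₁) = 2.932.
From the momentum equation for a rectangular channel, y₂/y₁ = ½[√(1 + 8Fr₁²) − 1] = ½[√69.774 − 1] = 3.677.
y₂ = 3.677 × 0.8061 = 2.964 ft.
V₂ = q/y₂ = 12.04/2.964 = 4.063 ft/s. E₁ = y₁ + V₁²/2g = 4.271 ft; E₂ = y₂ + V₂²/2g = 3.220 ft. ΔE = E₁ − E₂ = 1.051 ft.

ΔE = 1.051 ft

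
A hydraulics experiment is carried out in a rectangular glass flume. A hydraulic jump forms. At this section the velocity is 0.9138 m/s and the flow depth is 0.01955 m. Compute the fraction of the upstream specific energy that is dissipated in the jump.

ΔE/E₁ = 0.105 (10.5%)

Fr₁ = V₁/√(g·y₁) = 0.9138/√(9.81×0.01955) = 2.087.
Bélanger equation: y₂/y₁ = ½[√(1 + 8Fr₁²) − 1] = ½[√35.832 − 1] = 2.493.
y₂ = 2.493 × 0.01955 = 0.04874 m.
E₁ = y₁ + V₁²/2g = 0.06211 m. ΔE = (y₂ − y₁)³/(4y₁y₂) = 0.006524 m. ΔE/E₁ = 0.006524/0.06211 = 0.105.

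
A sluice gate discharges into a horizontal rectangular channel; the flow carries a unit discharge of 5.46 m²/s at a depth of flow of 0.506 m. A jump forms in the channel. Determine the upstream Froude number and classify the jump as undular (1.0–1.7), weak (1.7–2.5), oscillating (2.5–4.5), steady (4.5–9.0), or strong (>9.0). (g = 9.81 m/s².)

V₁ = q/y₁ = 5.46/0.506 = 10.8 m/s. Fr₁ = V₁/√(g·y₁) = 10.8/√(9.81×0.506) = 4.84.
Fr₁ = 4.84 lies in the steady range.

Fr₁ = 4.84; steady jump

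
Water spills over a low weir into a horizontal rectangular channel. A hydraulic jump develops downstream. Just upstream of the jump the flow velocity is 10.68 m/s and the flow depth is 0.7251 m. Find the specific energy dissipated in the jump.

ΔE = 2.563 m

Fr₁ = V₁/√(g·y₁) = 10.68/√(9.81×0.7251) = 4.004.
Bélanger equation: y₂/y₁ = ½[√(1 + 8Fr₁²) − 1] = ½[√129.28 − 1] = 5.185.
y₂ = 5.185 × 0.7251 = 3.760 m.
Head loss: ΔE = (y₂ − y₁)³/(4y₁y₂) = (3.760 − 0.7251)³/(4×0.7251×3.760) = 27.95/10.90 = 2.563 m.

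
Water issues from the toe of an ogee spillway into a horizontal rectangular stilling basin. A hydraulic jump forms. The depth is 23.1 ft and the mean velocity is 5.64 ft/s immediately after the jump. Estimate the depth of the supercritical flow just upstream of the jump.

Fr₂ = V₂/√(g·y₂) = 5.64/√(32.2×23.1) = 0.207.
Applying the sequent-depth relation in reverse, y₁/y₂ = ½[√(1 + 8Fr₂²) − 1] = ½[√1.342 − 1] = 0.0792.
y₁ = 0.0792 × 23.1 = 1.83 ft.

y₁ = 1.83 ft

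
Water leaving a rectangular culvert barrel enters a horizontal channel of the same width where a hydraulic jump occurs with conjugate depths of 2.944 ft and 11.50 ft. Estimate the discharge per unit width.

q = 88.73 ft²/s

For a rectangular channel the momentum equation gives q² = ½·g·y₁·y₂·(y₁ + y₂) = ½×32.2×2.944×11.50×14.44 = 7873.
q = √7873 = 88.73 ft²/s.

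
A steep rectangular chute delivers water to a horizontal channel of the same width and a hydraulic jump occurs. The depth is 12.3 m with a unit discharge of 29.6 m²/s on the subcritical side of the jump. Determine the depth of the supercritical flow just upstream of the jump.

y₁ = 1.08 m

V₂ = q/y₂ = 29.6/12.3 = 2.41 m/s; Fr₂ = V₂/√(g·y₂) = 0.219.
Since the conjugate-depth ratio holds either way, y₁/y₂ = ½[√(1 + 8Fr₂²) − 1] = ½[√1.384 − 1] = 0.0882.
y₁ = 0.0882 × 12.3 = 1.08 m.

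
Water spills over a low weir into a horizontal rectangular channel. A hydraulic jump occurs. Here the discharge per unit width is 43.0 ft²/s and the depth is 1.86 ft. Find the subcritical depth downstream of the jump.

y₂ = 6.98 ft

V₁ = q/y₁ = 43.0/1.86 = 23.1 ft/s. Fr₁ = V₁/√(g·y₁) = 23.1/√(32.2×1.86) = 2.99.
Bélanger equation: y₂/y₁ = ½[√(1 + 8Fr₁²) − 1] = ½[√72.39 − 1] = 3.75.
y₂ = 3.75 × 1.86 = 6.98 ft.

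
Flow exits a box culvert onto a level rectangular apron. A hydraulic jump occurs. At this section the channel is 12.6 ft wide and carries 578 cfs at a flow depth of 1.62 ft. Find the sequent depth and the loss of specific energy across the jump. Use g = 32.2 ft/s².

q = Q/b = 578/12.6 = 45.9 ft²/s; V₁ = q/y₁ = 28.3 ft/s. Fr₁ = V₁/√(g·y₁) = 3.92.
From the momentum equation for a rectangular channel, y₂/y₁ = ½[√(1 + 8Fr₁²) − 1] = ½[√124.0 − 1] = 5.07.
y₂ = 5.07 × 1.62 = 8.21 ft.
V₂ = q/y₂ = 45.9/8.21 = 5.59 ft/s. E₁ = y₁ + V₁²/2g = 14.1 ft; E₂ = y₂ + V₂²/2g = 8.69 ft. ΔE = E₁ − E₂ = 5.38 ft.

y₂ = 8.21 ft; ΔE = 5.38 ft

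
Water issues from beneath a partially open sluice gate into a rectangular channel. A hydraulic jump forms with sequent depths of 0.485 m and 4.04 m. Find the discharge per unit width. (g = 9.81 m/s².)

For a rectangular channel the momentum equation gives q² = ½·g·y₁·y₂·(y₁ + y₂) = ½×9.81×0.485×4.04×4.53 = 43.5.
q = √43.5 = 6.59 m²/s.

q = 6.59 m²/s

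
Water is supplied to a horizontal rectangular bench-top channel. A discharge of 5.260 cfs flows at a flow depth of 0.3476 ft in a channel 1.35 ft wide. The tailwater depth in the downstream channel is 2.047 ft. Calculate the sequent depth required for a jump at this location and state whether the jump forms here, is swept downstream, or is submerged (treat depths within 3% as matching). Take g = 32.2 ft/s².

q = Q/b = 5.260/1.35 = 3.896 ft²/s; V₁ = q/y₁ = 11.21 ft/s. Fr₁ = V₁/√(g·y₁) = 3.350.
Bélanger equation: y₂/y₁ = ½[√(1 + 8Fr₁²) − 1] = ½[√90.805 − 1] = 4.265.
y₂ = 4.265 × 0.3476 = 1.482 ft.
Tailwater y_tw = 2.047 ft: y_tw > y₂, so the jump is submerged.

y₂ = 1.482 ft; the jump is submerged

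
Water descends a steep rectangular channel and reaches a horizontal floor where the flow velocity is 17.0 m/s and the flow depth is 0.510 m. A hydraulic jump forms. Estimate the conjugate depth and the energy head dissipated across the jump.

y₂ = 5.23 m; ΔE = 9.87 m

Fr₁ = V₁/√(g·y₁) = 17.0/√(9.81×0.510) = 7.60.
Sequent-depth ratio: y₂/y₁ = ½[√(1 + 8Fr₁²) − 1] = ½[√463.1 − 1] = 10.3.
y₂ = 10.3 × 0.510 = 5.23 m.
Head loss: ΔE = (y₂ − y₁)³/(4y₁y₂) = (5.23 − 0.510)³/(4×0.510×5.23) = 105/10.7 = 9.87 m.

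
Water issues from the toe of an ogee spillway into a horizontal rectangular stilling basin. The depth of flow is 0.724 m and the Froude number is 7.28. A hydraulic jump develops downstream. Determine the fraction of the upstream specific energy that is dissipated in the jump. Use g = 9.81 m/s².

ΔE/E₁ = 0.633 (63.3%)

Fr₁ = 7.28 (given).
Bélanger equation: y₂/y₁ = ½[√(1 + 8Fr₁²) − 1] = ½[√425.0 − 1] = 9.81.
y₂ = 9.81 × 0.724 = 7.10 m.
E₁ = y₁(1 + Fr₁²/2) = 0.724×(1 + 7.28²/2) = 19.9 m. ΔE = (y₂ − y₁)³/(4y₁y₂) = 12.6 m. ΔE/E₁ = 12.6/19.9 = 0.633.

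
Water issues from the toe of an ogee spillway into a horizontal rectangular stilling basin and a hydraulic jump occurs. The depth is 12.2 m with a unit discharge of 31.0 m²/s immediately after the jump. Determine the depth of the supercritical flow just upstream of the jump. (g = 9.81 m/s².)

y₁ = 1.20 m

V₂ = q/y₂ = 31.0/12.2 = 2.54 m/s; Fr₂ = V₂/√(g·y₂) = 0.232.
Since the conjugate-depth ratio holds either way, y₁/y₂ = ½[√(1 + 8Fr₂²) − 1] = ½[√1.432 − 1] = 0.0982.
y₁ = 0.0982 × 12.2 = 1.20 m.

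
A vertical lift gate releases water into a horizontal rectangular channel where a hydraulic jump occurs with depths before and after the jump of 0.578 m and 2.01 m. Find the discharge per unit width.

For a rectangular channel the momentum equation gives q² = ½·g·y₁·y₂·(y₁ + y₂) = ½×9.81×0.578×2.01×2.59 = 14.7.
q = √14.7 = 3.84 m²/s.

q = 3.84 m²/s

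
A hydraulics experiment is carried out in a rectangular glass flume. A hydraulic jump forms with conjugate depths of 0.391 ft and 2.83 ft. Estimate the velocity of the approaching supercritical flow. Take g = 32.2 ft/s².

For a rectangular channel the momentum equation gives q² = ½·g·y₁·y₂·(y₁ + y₂) = ½×32.2×0.391×2.83×3.22 = 57.4.
q = √57.4 = 7.58 ft²/s.
V₁ = q/y₁ = 7.58/0.391 = 19.4 ft/s.

V₁ = 19.4 ft/s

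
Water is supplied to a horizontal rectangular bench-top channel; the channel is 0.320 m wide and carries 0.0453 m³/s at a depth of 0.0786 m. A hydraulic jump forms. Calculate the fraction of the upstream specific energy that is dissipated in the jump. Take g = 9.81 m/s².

q = Q/b = 0.0453/0.320 = 0.142 m²/s; V₁ = q/y₁ = 1.80 m/s. Fr₁ = V₁/√(g·y₁) = 2.05.
Bélanger equation: y₂/y₁ = ½[√(1 + 8Fr₁²) − 1] = ½[√34.66 − 1] = 2.44.
y₂ = 2.44 × 0.0786 = 0.192 m.
E₁ = y₁ + V₁²/2g = 0.244 m. ΔE = (y₂ − y₁)³/(4y₁y₂) = 0.0242 m. ΔE/E₁ = 0.0242/0.244 = 0.0991.

ΔE/E₁ = 0.0991 (9.91%)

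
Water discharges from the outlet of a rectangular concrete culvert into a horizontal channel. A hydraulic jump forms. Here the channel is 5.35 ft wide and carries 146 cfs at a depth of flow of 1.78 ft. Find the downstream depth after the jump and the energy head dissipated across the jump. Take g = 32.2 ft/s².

q = Q/b = 146/5.35 = 27.3 ft²/s; V₁ = q/y₁ = 15.3 ft/s. Fr₁ = V₁/√(g·y₁) = 2.03.
From the momentum equation for a rectangular channel, y₂/y₁ = ½[√(1 + 8Fr₁²) − 1] = ½[√33.81 − 1] = 2.41.
y₂ = 2.41 × 1.78 = 4.28 ft.
V₂ = q/y₂ = 27.3/4.28 = 6.37 ft/s. E₁ = y₁ + V₁²/2g = 5.43 ft; E₂ = y₂ + V₂²/2g = 4.91 ft. ΔE = E₁ − E₂ = 0.515 ft.

y₂ = 4.28 ft; ΔE = 0.515 ft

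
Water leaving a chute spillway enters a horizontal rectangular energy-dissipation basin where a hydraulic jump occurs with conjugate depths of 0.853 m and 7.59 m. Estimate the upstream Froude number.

Fr₁ = 6.64

For a rectangular channel the momentum equation gives q² = ½·g·y₁·y₂·(y₁ + y₂) = ½×9.81×0.853×7.59×8.44 = 268.
q = √268 = 16.4 m²/s.
V₁ = q/y₁ = 19.2 m/s; Fr₁ = V₁/√(g·y₁) = 6.64.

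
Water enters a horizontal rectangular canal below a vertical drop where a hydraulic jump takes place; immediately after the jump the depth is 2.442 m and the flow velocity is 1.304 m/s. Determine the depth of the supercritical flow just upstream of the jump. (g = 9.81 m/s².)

Fr₂ = V₂/√(g·y₂) = 1.304/√(9.81×2.442) = 0.2664.
From the momentum equation (using Fr₂), y₁/y₂ = ½[√(1 + 8Fr₂²) − 1] = ½[√1.5678 − 1] = 0.1261.
y₁ = 0.1261 × 2.442 = 0.3079 m.

y₁ = 0.3079 m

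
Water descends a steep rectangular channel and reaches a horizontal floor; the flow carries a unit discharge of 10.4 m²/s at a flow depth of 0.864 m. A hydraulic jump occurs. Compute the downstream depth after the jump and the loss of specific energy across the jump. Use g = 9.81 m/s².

V₁ = q/y₁ = 10.4/0.864 = 12.0 m/s. Fr₁ = V₁/√(g·y₁) = 12.0/√(9.81×0.864) = 4.13.
Bélanger equation: y₂/y₁ = ½[√(1 + 8Fr₁²) − 1] = ½[√137.8 − 1] = 5.37.
y₂ = 5.37 × 0.864 = 4.64 m.
V₂ = q/y₂ = 10.4/4.64 = 2.24 m/s. E₁ = y₁ + V₁²/2g = 8.25 m; E₂ = y₂ + V₂²/2g = 4.89 m. ΔE = E₁ − E₂ = 3.35 m.

y₂ = 4.64 m; ΔE = 3.35 m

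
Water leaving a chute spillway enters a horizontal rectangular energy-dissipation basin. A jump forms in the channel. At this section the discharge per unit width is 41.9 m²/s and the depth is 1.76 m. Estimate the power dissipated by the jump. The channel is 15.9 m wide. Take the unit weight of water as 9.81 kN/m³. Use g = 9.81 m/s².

V₁ = q/y₁ = 41.9/1.76 = 23.8 m/s. Fr₁ = V₁/√(g·y₁) = 23.8/√(9.81×1.76) = 5.73.
Conjugate-depth relation: y₂/y₁ = ½[√(1 + 8Fr₁²) − 1] = ½[√263.6 − 1] = 7.62.
y₂ = 7.62 × 1.76 = 13.4 m.
V₂ = q/y₂ = 41.9/13.4 = 3.13 m/s. E₁ = y₁ + V₁²/2g = 30.6 m; E₂ = y₂ + V₂²/2g = 13.9 m. ΔE = E₁ − E₂ = 16.7 m.
Q = q·b = 41.9 × 15.9 = 666 m³/s. P = γ·Q·ΔE = 9.81 × 666 × 16.7 = 109415 kW.

P = 109415 kW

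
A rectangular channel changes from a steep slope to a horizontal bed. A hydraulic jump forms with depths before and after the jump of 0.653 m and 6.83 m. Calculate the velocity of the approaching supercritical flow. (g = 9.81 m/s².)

V₁ = 19.6 m/s

For a rectangular channel the momentum equation gives q² = ½·g·y₁·y₂·(y₁ + y₂) = ½×9.81×0.653×6.83×7.48 = 164.
q = √164 = 12.8 m²/s.
V₁ = q/y₁ = 12.8/0.653 = 19.6 m/s.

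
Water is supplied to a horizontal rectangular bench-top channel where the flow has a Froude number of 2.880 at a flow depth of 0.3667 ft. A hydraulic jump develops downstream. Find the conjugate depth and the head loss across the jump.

y₂ = 1.321 ft; ΔE = 0.4490 ft

Fr₁ = 2.880 (given).
Sequent-depth ratio: y₂/y₁ = ½[√(1 + 8Fr₁²) − 1] = ½[√67.355 − 1] = 3.604.
y₂ = 3.604 × 0.3667 = 1.321 ft.
V₁ = Fr₁·√(g·y₁) = 2.880×√(32.2×0.3667) = 9.896 ft/s; q = V₁·y₁ = 3.629 ft²/s. V₂ = q/y₂ = 3.629/1.321 = 2.746 ft/s. E₁ = y₁ + V₁²/2g = 1.887 ft; E₂ = y₂ + V₂²/2g = 1.439 ft. ΔE = E₁ − E₂ = 0.4490 ft.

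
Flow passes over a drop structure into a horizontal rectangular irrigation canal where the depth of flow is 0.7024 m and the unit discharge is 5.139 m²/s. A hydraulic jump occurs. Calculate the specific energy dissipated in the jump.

V₁ = q/y₁ = 5.139/0.7024 = 7.316 m/s. Fr₁ = V₁/√(g·y₁) = 7.316/√(9.81×0.7024) = 2.787.
Conjugate-depth relation: y₂/y₁ = ½[√(1 + 8Fr₁²) − 1] = ½[√63.148 − 1] = 3.473.
y₂ = 3.473 × 0.7024 = 2.440 m.
V₂ = q/y₂ = 5.139/2.440 = 2.106 m/s. E₁ = y₁ + V₁²/2g = 3.431 m; E₂ = y₂ + V₂²/2g = 2.666 m. ΔE = E₁ − E₂ = 0.7649 m.

ΔE = 0.7649 m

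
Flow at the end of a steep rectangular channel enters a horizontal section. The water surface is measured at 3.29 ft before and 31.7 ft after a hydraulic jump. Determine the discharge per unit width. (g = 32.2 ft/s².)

For a rectangular channel the momentum equation gives q² = ½·g·y₁·y₂·(y₁ + y₂) = ½×32.2×3.29×31.7×35.0 = 58752.
q = √58752 = 242 ft²/s.

q = 242 ft²/s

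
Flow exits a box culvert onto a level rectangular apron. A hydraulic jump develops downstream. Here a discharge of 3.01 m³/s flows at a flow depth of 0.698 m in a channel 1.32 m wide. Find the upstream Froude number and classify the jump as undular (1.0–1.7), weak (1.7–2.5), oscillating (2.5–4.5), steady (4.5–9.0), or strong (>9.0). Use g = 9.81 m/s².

q = Q/b = 3.01/1.32 = 2.28 m²/s; V₁ = q/y₁ = 3.27 m/s. Fr₁ = V₁/√(g·y₁) = 1.25.
Fr₁ = 1.25 lies in the undular range.

Fr₁ = 1.25; undular jump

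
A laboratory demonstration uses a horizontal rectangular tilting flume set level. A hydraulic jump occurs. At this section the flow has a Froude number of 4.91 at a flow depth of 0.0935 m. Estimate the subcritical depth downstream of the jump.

Fr₁ = 4.91 (given).
Bélanger equation: y₂/y₁ = ½[√(1 + 8Fr₁²) − 1] = ½[√193.9 − 1] = 6.46.
y₂ = 6.46 × 0.0935 = 0.604 m.

y₂ = 0.604 m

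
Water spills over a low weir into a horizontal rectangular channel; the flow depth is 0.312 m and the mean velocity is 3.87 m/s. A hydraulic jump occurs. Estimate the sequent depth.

y₂ = 0.832 m

Fr₁ = V₁/√(g·y₁) = 3.87/√(9.81×0.312) = 2.21.
Sequent-depth ratio: y₂/y₁ = ½[√(1 + 8Fr₁²) − 1] = ½[√40.15 − 1] = 2.67.
y₂ = 2.67 × 0.312 = 0.832 m.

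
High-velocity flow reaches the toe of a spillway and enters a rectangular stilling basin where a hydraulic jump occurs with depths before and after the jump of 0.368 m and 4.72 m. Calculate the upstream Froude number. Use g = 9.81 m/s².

For a rectangular channel the momentum equation gives q² = ½·g·y₁·y₂·(y₁ + y₂) = ½×9.81×0.368×4.72×5.09 = 43.3.
q = √43.3 = 6.58 m²/s.
V₁ = q/y₁ = 17.9 m/s; Fr₁ = V₁/√(g·y₁) = 9.42.

Fr₁ = 9.42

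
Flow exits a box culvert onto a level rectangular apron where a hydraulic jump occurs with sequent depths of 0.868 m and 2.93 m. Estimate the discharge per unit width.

For a rectangular channel the momentum equation gives q² = ½·g·y₁·y₂·(y₁ + y₂) = ½×9.81×0.868×2.93×3.80 = 47.4.
q = √47.4 = 6.88 m²/s.

q = 6.88 m²/s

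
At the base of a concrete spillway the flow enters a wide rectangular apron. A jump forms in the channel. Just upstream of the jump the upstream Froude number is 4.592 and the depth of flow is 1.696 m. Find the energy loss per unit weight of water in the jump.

ΔE = 8.884 m

Fr₁ = 4.592 (given).
Sequent-depth ratio: y₂/y₁ = ½[√(1 + 8Fr₁²) − 1] = ½[√169.69 − 1] = 6.013.
y₂ = 6.013 × 1.696 = 10.20 m.
V₁ = Fr₁·√(g·y₁) = 4.592×√(9.81×1.696) = 18.73 m/s; q = V₁·y₁ = 31.77 m²/s. V₂ = q/y₂ = 31.77/10.20 = 3.115 m/s. E₁ = y₁ + V₁²/2g = 19.58 m; E₂ = y₂ + V₂²/2g = 10.69 m. ΔE = E₁ − E₂ = 8.884 m.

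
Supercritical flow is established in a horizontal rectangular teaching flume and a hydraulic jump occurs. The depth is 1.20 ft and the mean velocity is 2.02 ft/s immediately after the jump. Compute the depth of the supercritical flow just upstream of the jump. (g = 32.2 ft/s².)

y₁ = 0.215 ft

Fr₂ = V₂/√(g·y₂) = 2.02/√(32.2×1.20) = 0.325.
From the momentum equation (using Fr₂), y₁/y₂ = ½[√(1 + 8Fr₂²) − 1] = ½[√1.845 − 1] = 0.179.
y₁ = 0.179 × 1.20 = 0.215 ft.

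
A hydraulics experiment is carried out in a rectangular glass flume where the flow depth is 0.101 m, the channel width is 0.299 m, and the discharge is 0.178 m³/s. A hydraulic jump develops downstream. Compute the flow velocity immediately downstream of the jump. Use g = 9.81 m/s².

q = Q/b = 0.178/0.299 = 0.595 m²/s; V₁ = q/y₁ = 5.89 m/s. Fr₁ = V₁/√(g·y₁) = 5.92.
From the momentum equation for a rectangular channel, y₂/y₁ = ½[√(1 + 8Fr₁²) − 1] = ½[√281.5 − 1] = 7.89.
y₂ = 7.89 × 0.101 = 0.797 m.
V₂ = q/y₂ = 0.595/0.797 = 0.747 m/s.

V₂ = 0.747 m/s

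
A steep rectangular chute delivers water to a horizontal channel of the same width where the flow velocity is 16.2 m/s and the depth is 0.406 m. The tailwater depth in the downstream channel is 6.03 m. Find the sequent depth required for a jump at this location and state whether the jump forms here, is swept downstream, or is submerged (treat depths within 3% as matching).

y₂ = 4.46 m; the jump is submerged

Fr₁ = V₁/√(g·y₁) = 16.2/√(9.81×0.406) = 8.12.
By Bélanger, y₂/y₁ = ½[√(1 + 8Fr₁²) − 1] = ½[√528.1 − 1] = 11.0.
y₂ = 11.0 × 0.406 = 4.46 m.
Tailwater y_tw = 6.03 m: y_tw > y₂, so the jump is submerged.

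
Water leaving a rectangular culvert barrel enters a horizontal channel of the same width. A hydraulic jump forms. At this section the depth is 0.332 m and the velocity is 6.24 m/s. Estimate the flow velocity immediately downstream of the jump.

Fr₁ = V₁/√(g·y₁) = 6.24/√(9.81×0.332) = 3.46.
Conjugate-depth relation: y₂/y₁ = ½[√(1 + 8Fr₁²) − 1] = ½[√96.64 − 1] = 4.42.
y₂ = 4.42 × 0.332 = 1.47 m.
q = V₁·y₁ = 6.24 × 0.332 = 2.07 m²/s.
V₂ = q/y₂ = 2.07/1.47 = 1.41 m/s.

V₂ = 1.41 m/s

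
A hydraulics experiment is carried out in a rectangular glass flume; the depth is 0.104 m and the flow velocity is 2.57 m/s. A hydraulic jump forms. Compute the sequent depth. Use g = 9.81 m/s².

y₂ = 0.326 m

Fr₁ = V₁/√(g·y₁) = 2.57/√(9.81×0.104) = 2.54.
Bélanger equation: y₂/y₁ = ½[√(1 + 8Fr₁²) − 1] = ½[√52.79 − 1] = 3.13.
y₂ = 3.13 × 0.104 = 0.326 m.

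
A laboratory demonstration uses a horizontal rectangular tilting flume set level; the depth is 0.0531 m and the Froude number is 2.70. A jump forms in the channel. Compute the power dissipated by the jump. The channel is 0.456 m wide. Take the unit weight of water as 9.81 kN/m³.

P = 0.0238 kW

Fr₁ = 2.70 (given).
Sequent-depth ratio: y₂/y₁ = ½[√(1 + 8Fr₁²) − 1] = ½[√59.32 − 1] = 3.35.
y₂ = 3.35 × 0.0531 = 0.178 m.
V₁ = Fr₁·√(g·y₁) = 2.70×√(9.81×0.0531) = 1.95 m/s; q = V₁·y₁ = 0.103 m²/s. V₂ = q/y₂ = 0.103/0.178 = 0.582 m/s. E₁ = y₁ + V₁²/2g = 0.247 m; E₂ = y₂ + V₂²/2g = 0.195 m. ΔE = E₁ − E₂ = 0.0515 m.
Q = q·b = 0.103 × 0.456 = 0.0472 m³/s. P = γ·Q·ΔE = 9.81 × 0.0472 × 0.0515 = 0.0238 kW.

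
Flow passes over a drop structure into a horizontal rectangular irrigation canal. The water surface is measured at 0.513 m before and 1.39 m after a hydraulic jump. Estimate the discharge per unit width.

For a rectangular channel the momentum equation gives q² = ½·g·y₁·y₂·(y₁ + y₂) = ½×9.81×0.513×1.39×1.90 = 6.66.
q = √6.66 = 2.58 m²/s.

q = 2.58 m²/s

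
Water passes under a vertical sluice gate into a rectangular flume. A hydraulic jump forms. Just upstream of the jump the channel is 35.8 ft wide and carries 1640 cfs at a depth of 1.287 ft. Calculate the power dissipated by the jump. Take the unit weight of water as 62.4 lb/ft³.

q = Q/b = 1640/35.8 = 45.81 ft²/s; V₁ = q/y₁ = 35.59 ft/s. Fr₁ = V₁/√(g·y₁) = 5.529.
From the momentum equation for a rectangular channel, y₂/y₁ = ½[√(1 + 8Fr₁²) − 1] = ½[√245.58 − 1] = 7.335.
y₂ = 7.335 × 1.287 = 9.441 ft.
Head loss: ΔE = (y₂ − y₁)³/(4y₁y₂) = (9.441 − 1.287)³/(4×1.287×9.441) = 542.1/48.60 = 11.15 ft.
P = γ·Q·ΔE/550 = 62.4 × 1640 × 11.15 / 550 = 2075 hp.

P = 2075 hp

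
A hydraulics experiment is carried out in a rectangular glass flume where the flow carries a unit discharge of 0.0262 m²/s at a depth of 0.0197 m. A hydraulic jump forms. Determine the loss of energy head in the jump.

ΔE = 0.0286 m

V₁ = q/y₁ = 0.0262/0.0197 = 1.33 m/s. Fr₁ = V₁/√(g·y₁) = 1.33/√(9.81×0.0197) = 3.03.
From the momentum equation for a rectangular channel, y₂/y₁ = ½[√(1 + 8Fr₁²) − 1] = ½[√74.22 − 1] = 3.81.
y₂ = 3.81 × 0.0197 = 0.0750 m.
Head loss: ΔE = (y₂ − y₁)³/(4y₁y₂) = (0.0750 − 0.0197)³/(4×0.0197×0.0750) = 0.000169/0.00591 = 0.0286 m.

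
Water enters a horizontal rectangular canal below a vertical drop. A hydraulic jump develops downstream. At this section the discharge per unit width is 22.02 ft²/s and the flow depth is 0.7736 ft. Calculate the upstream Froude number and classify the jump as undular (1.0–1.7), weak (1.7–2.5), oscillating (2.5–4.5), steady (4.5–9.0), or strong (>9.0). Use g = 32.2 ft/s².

V₁ = q/y₁ = 22.02/0.7736 = 28.46 ft/s. Fr₁ = V₁/√(g·y₁) = 28.46/√(32.2×0.7736) = 5.703.
Fr₁ = 5.703 lies in the steady range.

Fr₁ = 5.703; steady jump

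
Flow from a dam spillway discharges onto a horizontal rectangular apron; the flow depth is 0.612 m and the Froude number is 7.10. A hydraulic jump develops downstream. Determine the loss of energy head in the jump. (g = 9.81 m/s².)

Fr₁ = 7.10 (given).
Conjugate-depth relation: y₂/y₁ = ½[√(1 + 8Fr₁²) − 1] = ½[√404.3 − 1] = 9.55.
y₂ = 9.55 × 0.612 = 5.85 m.
Head loss: ΔE = (y₂ − y₁)³/(4y₁y₂) = (5.85 − 0.612)³/(4×0.612×5.85) = 143/14.3 = 10.0 m.

ΔE = 10.0 m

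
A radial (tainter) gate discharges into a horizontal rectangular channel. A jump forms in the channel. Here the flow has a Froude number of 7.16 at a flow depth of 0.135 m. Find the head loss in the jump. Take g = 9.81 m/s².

Fr₁ = 7.16 (given).
By Bélanger, y₂/y₁ = ½[√(1 + 8Fr₁²) − 1] = ½[√411.1 − 1] = 9.64.
y₂ = 9.64 × 0.135 = 1.30 m.
V₁ = Fr₁·√(g·y₁) = 7.16×√(9.81×0.135) = 8.24 m/s; q = V₁·y₁ = 1.11 m²/s. V₂ = q/y₂ = 1.11/1.30 = 0.855 m/s. E₁ = y₁ + V₁²/2g = 3.60 m; E₂ = y₂ + V₂²/2g = 1.34 m. ΔE = E₁ − E₂ = 2.26 m.

ΔE = 2.26 m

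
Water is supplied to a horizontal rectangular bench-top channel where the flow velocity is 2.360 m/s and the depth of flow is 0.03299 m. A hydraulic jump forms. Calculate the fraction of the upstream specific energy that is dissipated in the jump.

ΔE/E₁ = 0.408 (40.8%)

Fr₁ = V₁/√(g·y₁) = 2.360/√(9.81×0.03299) = 4.148.
Bélanger equation: y₂/y₁ = ½[√(1 + 8Fr₁²) − 1] = ½[√138.68 − 1] = 5.388.
y₂ = 5.388 × 0.03299 = 0.1778 m.
E₁ = y₁ + V₁²/2g = 0.3169 m. ΔE = (y₂ − y₁)³/(4y₁y₂) = 0.1293 m. ΔE/E₁ = 0.1293/0.3169 = 0.408.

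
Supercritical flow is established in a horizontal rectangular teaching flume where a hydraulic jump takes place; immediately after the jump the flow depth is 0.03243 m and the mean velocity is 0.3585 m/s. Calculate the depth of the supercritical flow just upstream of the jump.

y₁ = 0.01714 m

Fr₂ = V₂/√(g·y₂) = 0.3585/√(9.81×0.03243) = 0.6356.
Since the conjugate-depth ratio holds either way, y₁/y₂ = ½[√(1 + 8Fr₂²) − 1] = ½[√4.2319 − 1] = 0.5286.
y₁ = 0.5286 × 0.03243 = 0.01714 m.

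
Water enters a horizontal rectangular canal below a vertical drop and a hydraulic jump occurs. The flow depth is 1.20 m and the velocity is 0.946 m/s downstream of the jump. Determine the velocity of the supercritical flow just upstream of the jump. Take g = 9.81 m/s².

Fr₂ = V₂/√(g·y₂) = 0.946/√(9.81×1.20) = 0.276.
Applying the sequent-depth relation in reverse, y₁/y₂ = ½[√(1 + 8Fr₂²) − 1] = ½[√1.608 − 1] = 0.134.
y₁ = 0.134 × 1.20 = 0.161 m.
V₁ = q/y₁ = 1.14/0.161 = 7.06 m/s.

V₁ = 7.06 m/s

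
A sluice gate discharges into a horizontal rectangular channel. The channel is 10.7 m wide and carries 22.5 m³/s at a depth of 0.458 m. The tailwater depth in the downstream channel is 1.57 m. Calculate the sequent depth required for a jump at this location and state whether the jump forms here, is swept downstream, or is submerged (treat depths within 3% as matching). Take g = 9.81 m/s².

y₂ = 1.19 m; the jump is submerged

q = Q/b = 22.5/10.7 = 2.10 m²/s; V₁ = q/y₁ = 4.59 m/s. Fr₁ = V₁/√(g·y₁) = 2.17.
Bélanger equation: y₂/y₁ = ½[√(1 + 8Fr₁²) − 1] = ½[√38.53 − 1] = 2.60.
y₂ = 2.60 × 0.458 = 1.19 m.
Tailwater y_tw = 1.57 m: y_tw > y₂, so the jump is submerged.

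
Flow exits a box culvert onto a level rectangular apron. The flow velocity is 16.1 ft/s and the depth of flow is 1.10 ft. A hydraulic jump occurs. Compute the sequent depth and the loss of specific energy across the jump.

Fr₁ = V₁/√(g·y₁) = 16.1/√(32.2×1.10) = 2.71.
Bélanger equation: y₂/y₁ = ½[√(1 + 8Fr₁²) − 1] = ½[√59.55 − 1] = 3.36.
y₂ = 3.36 × 1.10 = 3.69 ft.
q = V₁·y₁ = 16.1 × 1.10 = 17.7 ft²/s. V₂ = q/y₂ = 17.7/3.69 = 4.79 ft/s. E₁ = y₁ + V₁²/2g = 5.12 ft; E₂ = y₂ + V₂²/2g = 4.05 ft. ΔE = E₁ − E₂ = 1.07 ft.

y₂ = 3.69 ft; ΔE = 1.07 ft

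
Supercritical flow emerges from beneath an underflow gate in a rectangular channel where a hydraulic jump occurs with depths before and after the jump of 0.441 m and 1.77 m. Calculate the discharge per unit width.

For a rectangular channel the momentum equation gives q² = ½·g·y₁·y₂·(y₁ + y₂) = ½×9.81×0.441×1.77×2.21 = 8.47.
q = √8.47 = 2.91 m²/s.

q = 2.91 m²/s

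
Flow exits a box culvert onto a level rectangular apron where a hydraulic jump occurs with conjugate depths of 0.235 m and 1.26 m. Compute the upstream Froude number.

Fr₁ = 4.13

For a rectangular channel the momentum equation gives q² = ½·g·y₁·y₂·(y₁ + y₂) = ½×9.81×0.235×1.26×1.50 = 2.17.
q = √2.17 = 1.47 m²/s.
V₁ = q/y₁ = 6.27 m/s; Fr₁ = V₁/√(g·y₁) = 4.13.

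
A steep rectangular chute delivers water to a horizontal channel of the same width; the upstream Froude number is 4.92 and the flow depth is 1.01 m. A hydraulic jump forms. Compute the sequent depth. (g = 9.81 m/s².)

Fr₁ = 4.92 (given).
By Bélanger, y₂/y₁ = ½[√(1 + 8Fr₁²) − 1] = ½[√194.7 − 1] = 6.48.
y₂ = 6.48 × 1.01 = 6.54 m.

y₂ = 6.54 m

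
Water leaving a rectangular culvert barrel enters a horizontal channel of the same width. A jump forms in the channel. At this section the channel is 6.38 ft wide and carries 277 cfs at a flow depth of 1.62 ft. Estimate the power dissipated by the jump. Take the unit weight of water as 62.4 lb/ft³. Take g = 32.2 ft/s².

q = Q/b = 277/6.38 = 43.4 ft²/s; V₁ = q/y₁ = 26.8 ft/s. Fr₁ = V₁/√(g·y₁) = 3.71.
By Bélanger, y₂/y₁ = ½[√(1 + 8Fr₁²) − 1] = ½[√111.2 − 1] = 4.77.
y₂ = 4.77 × 1.62 = 7.73 ft.
V₂ = q/y₂ = 43.4/7.73 = 5.62 ft/s. E₁ = y₁ + V₁²/2g = 12.8 ft; E₂ = y₂ + V₂²/2g = 8.22 ft. ΔE = E₁ − E₂ = 4.55 ft.
P = γ·Q·ΔE/550 = 62.4 × 277 × 4.55 / 550 = 143 hp.

P = 143 hp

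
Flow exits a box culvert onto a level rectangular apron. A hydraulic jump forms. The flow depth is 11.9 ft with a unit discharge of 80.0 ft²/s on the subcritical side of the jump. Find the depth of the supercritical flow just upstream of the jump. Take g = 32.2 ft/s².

V₂ = q/y₂ = 80.0/11.9 = 6.72 ft/s; Fr₂ = V₂/√(g·y₂) = 0.343.
The Bélanger relation is symmetric: y₁/y₂ = ½[√(1 + 8Fr₂²) − 1] = ½[√1.944 − 1] = 0.197.
y₁ = 0.197 × 11.9 = 2.35 ft.

y₁ = 2.35 ft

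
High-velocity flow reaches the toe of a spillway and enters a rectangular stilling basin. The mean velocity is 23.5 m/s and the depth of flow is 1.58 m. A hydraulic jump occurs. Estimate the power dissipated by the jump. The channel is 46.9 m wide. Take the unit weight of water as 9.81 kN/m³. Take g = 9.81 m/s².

Fr₁ = V₁/√(g·y₁) = 23.5/√(9.81×1.58) = 5.97.
By Bélanger, y₂/y₁ = ½[√(1 + 8Fr₁²) − 1] = ½[√286.0 − 1] = 7.96.
y₂ = 7.96 × 1.58 = 12.6 m.
q = V₁·y₁ = 23.5 × 1.58 = 37.1 m²/s. V₂ = q/y₂ = 37.1/12.6 = 2.95 m/s. E₁ = y₁ + V₁²/2g = 29.7 m; E₂ = y₂ + V₂²/2g = 13.0 m. ΔE = E₁ − E₂ = 16.7 m.
Q = q·b = 37.1 × 46.9 = 1741 m³/s. P = γ·Q·ΔE = 9.81 × 1741 × 16.7 = 285488 kW.

P = 285488 kW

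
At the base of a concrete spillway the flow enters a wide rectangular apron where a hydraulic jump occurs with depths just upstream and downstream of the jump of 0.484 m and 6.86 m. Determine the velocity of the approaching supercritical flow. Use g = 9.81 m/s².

V₁ = 22.6 m/s

For a rectangular channel the momentum equation gives q² = ½·g·y₁·y₂·(y₁ + y₂) = ½×9.81×0.484×6.86×7.34 = 120.
q = √120 = 10.9 m²/s.
V₁ = q/y₁ = 10.9/0.484 = 22.6 m/s.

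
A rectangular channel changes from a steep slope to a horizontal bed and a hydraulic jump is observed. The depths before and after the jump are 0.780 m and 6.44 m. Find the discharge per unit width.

For a rectangular channel the momentum equation gives q² = ½·g·y₁·y₂·(y₁ + y₂) = ½×9.81×0.780×6.44×7.22 = 178.
q = √178 = 13.3 m²/s.

q = 13.3 m²/s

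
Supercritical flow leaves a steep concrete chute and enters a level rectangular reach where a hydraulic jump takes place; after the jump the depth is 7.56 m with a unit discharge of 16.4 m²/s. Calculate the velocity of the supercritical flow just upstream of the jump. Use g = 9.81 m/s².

V₁ = 19.0 m/s

V₂ = q/y₂ = 16.4/7.56 = 2.17 m/s; Fr₂ = V₂/√(g·y₂) = 0.252.
Applying the sequent-depth relation in reverse, y₁/y₂ = ½[√(1 + 8Fr₂²) − 1] = ½[√1.508 − 1] = 0.114.
y₁ = 0.114 × 7.56 = 0.861 m.
V₁ = q/y₁ = 16.4/0.861 = 19.0 m/s.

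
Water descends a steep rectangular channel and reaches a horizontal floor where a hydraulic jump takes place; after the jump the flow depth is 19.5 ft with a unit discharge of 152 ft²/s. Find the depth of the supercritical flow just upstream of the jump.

y₁ = 3.24 ft

V₂ = q/y₂ = 152/19.5 = 7.79 ft/s; Fr₂ = V₂/√(g·y₂) = 0.311.
From the momentum equation (using Fr₂), y₁/y₂ = ½[√(1 + 8Fr₂²) − 1] = ½[√1.774 − 1] = 0.166.
y₁ = 0.166 × 19.5 = 3.24 ft.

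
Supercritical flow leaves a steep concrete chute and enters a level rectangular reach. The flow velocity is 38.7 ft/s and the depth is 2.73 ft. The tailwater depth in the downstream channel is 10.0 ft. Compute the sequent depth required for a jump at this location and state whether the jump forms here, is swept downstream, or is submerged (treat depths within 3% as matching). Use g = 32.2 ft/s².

y₂ = 14.6 ft; the jump is swept downstream

Fr₁ = V₁/√(g·y₁) = 38.7/√(32.2×2.73) = 4.13.
By Bélanger, y₂/y₁ = ½[√(1 + 8Fr₁²) − 1] = ½[√137.3 − 1] = 5.36.
y₂ = 5.36 × 2.73 = 14.6 ft.
Tailwater y_tw = 10.0 ft: y_tw < y₂, so the jump is swept downstream.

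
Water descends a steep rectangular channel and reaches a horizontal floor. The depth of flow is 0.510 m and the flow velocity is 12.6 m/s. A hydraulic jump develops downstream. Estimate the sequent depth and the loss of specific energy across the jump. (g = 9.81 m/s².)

y₂ = 3.82 m; ΔE = 4.64 m

Fr₁ = V₁/√(g·y₁) = 12.6/√(9.81×0.510) = 5.63.
From the momentum equation for a rectangular channel, y₂/y₁ = ½[√(1 + 8Fr₁²) − 1] = ½[√254.9 − 1] = 7.48.
y₂ = 7.48 × 0.510 = 3.82 m.
Head loss: ΔE = (y₂ − y₁)³/(4y₁y₂) = (3.82 − 0.510)³/(4×0.510×3.82) = 36.1/7.78 = 4.64 m.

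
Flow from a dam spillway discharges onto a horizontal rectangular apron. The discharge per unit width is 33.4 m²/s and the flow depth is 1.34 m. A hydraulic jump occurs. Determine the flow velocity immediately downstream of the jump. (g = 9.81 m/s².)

V₂ = 2.70 m/s

V₁ = q/y₁ = 33.4/1.34 = 24.9 m/s. Fr₁ = V₁/√(g·y₁) = 24.9/√(9.81×1.34) = 6.87.
From the momentum equation for a rectangular channel, y₂/y₁ = ½[√(1 + 8Fr₁²) − 1] = ½[√379.1 − 1] = 9.24.
y₂ = 9.24 × 1.34 = 12.4 m.
V₂ = q/y₂ = 33.4/12.4 = 2.70 m/s.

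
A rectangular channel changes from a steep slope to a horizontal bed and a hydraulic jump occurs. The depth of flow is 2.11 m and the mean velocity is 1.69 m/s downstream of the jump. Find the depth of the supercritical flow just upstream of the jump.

Fr₂ = V₂/√(g·y₂) = 1.69/√(9.81×2.11) = 0.371.
The Bélanger relation is symmetric: y₁/y₂ = ½[√(1 + 8Fr₂²) − 1] = ½[√2.104 − 1] = 0.225.
y₁ = 0.225 × 2.11 = 0.475 m.

y₁ = 0.475 m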